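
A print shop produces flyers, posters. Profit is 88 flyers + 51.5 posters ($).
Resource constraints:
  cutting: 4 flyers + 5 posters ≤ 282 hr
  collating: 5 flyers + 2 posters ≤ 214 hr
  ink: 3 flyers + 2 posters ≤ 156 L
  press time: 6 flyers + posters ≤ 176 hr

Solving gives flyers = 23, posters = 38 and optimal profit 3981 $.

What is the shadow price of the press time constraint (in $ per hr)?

Check each constraint at x*: cutting 282/282 (tight); collating 191/214 (slack 23); ink 145/156 (slack 11); press time 176/176 (tight).
Since collating, ink are not tight, their duals are 0.
Dual feasibility on the basic columns requires 4·y_cutting + 6·y_press time = 88, 5·y_cutting + 1·y_press time = 51.5.
Solving: y_cutting = 8.5, y_press time = 9.
Shadow price of press time = 9.

9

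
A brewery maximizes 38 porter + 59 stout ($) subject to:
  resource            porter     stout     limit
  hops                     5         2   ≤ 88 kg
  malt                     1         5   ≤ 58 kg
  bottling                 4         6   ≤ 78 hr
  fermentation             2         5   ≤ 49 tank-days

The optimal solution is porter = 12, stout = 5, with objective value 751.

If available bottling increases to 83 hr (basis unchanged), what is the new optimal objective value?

Binding: bottling and fermentation. Non-binding: hops (18 unused), malt (21 unused).
Since hops, malt are not tight, their duals are 0.
Dual feasibility on the basic columns requires 4·y_bottling + 2·y_fermentation = 38, 6·y_bottling + 5·y_fermentation = 59.
→ y_bottling = 9 and y_fermentation = 1.
Δz = y_bottling·Δb = 9 × (5) = 45, so new z* = 751 + 45 = 796.

796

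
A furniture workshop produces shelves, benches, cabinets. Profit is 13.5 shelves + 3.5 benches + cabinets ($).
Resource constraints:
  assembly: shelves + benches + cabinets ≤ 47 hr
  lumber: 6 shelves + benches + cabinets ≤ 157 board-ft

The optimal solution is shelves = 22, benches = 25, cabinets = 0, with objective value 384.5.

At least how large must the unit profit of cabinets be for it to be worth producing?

3.5

Check each constraint at x*: assembly 47/47 (tight); lumber 157/157 (tight).
The binding rows give the dual system: 1·y_assembly + 6·y_lumber = 13.5 and 1·y_assembly + 1·y_lumber = 3.5.
Solving: y_assembly = 1.5, y_lumber = 2.
cabinets enters the basis when its profit ≥ yᵀa₃ = 1.5·1 + 2·1 = 3.5.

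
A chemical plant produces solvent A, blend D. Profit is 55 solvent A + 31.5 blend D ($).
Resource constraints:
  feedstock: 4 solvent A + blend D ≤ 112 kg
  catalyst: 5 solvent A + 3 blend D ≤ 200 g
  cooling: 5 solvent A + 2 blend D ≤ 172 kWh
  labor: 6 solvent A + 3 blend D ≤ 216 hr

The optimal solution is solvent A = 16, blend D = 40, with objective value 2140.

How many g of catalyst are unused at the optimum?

catalyst used = 5·16 + 3·40 = 200; slack = 200 − 200 = 0.

0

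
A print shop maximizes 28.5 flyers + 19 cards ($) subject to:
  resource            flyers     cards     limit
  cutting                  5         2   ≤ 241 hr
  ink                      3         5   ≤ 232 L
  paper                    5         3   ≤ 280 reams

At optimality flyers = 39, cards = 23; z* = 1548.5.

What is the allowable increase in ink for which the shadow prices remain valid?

60.8

Binding constraints: cutting, ink. The basis is B = [[5,2],[3,5]] with det 19.
Per unit increase in ink, x* moves by d = (-0.1053, 0.2632).
The basis stays optimal until paper becomes binding; allowable increase = 60.8 L.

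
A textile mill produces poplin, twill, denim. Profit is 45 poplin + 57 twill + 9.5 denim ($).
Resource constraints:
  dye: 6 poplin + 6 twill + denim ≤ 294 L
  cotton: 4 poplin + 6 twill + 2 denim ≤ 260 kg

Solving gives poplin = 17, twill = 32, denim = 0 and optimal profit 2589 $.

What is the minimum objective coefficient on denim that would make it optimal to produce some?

Check each constraint at x*: dye 294/294 (tight); cotton 260/260 (tight).
Dual feasibility on the basic columns requires 6·y_dye + 4·y_cotton = 45, 6·y_dye + 6·y_cotton = 57.
→ y_dye = 3.5 and y_cotton = 6.
denim enters the basis when its profit ≥ yᵀa₃ = 3.5·1 + 6·2 = 15.5.

15.5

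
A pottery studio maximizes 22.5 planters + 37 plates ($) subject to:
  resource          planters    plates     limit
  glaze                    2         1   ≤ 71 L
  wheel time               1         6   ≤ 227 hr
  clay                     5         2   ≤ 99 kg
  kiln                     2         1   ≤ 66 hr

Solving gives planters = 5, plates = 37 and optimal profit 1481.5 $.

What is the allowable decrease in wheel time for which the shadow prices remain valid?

207.2

Binding constraints: wheel time, clay. The basis is B = [[1,6],[5,2]] with det -28.
Per unit decrease in wheel time, x* moves by d = (0.0714, -0.1786).
The basis stays optimal until plates reaches 0; allowable decrease = 207.2 hr.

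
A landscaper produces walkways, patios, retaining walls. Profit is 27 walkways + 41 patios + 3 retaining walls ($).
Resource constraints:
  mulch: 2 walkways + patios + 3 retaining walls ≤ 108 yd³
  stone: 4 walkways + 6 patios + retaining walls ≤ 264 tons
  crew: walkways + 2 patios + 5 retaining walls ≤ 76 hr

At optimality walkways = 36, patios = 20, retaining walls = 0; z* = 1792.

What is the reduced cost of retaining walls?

-8.5

Binding: stone and crew. Non-binding: mulch (16 unused).
Since mulch is not tight, its dual is 0.
Dual feasibility on the basic columns requires 4·y_stone + 1·y_crew = 27, 6·y_stone + 2·y_crew = 41.
Solving: y_stone = 6.5, y_crew = 1.
Reduced cost of retaining walls: c₃ − yᵀa₃ = 3 − (6.5·1 + 1·5) = 3 − 11.5 = -8.5.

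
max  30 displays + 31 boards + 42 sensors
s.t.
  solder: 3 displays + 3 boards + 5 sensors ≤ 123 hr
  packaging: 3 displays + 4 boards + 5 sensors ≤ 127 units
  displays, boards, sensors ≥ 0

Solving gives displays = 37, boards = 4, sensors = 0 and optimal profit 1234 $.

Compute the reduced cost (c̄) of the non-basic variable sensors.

Both solder and packaging are binding at x*.
The binding rows give the dual system: 3·y_solder + 3·y_packaging = 30 and 3·y_solder + 4·y_packaging = 31.
This yields shadow prices y_solder = 9, y_packaging = 1.
Reduced cost of sensors: c₃ − yᵀa₃ = 42 − (9·5 + 1·5) = 42 − 50 = -8.

-8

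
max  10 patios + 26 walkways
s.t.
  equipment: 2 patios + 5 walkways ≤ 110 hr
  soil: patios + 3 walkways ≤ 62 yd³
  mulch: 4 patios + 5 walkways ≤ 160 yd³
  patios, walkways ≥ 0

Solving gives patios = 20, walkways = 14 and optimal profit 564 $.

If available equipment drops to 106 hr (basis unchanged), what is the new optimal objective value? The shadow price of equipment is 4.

548

Δb = -4, so new z* = 564 + (4)·(-4) = 564 − 16 = 548.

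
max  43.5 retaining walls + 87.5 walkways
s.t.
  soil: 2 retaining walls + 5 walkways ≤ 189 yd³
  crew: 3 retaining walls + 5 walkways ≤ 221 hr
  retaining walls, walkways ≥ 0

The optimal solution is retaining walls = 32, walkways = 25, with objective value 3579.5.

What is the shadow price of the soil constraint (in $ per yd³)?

Check each constraint at x*: soil 189/189 (tight); crew 221/221 (tight).
From A_Bᵀ y = c: 2·y_soil + 3·y_crew = 43.5; 5·y_soil + 5·y_crew = 87.5.
This yields shadow prices y_soil = 9, y_crew = 8.5.
Shadow price of soil = 9.

9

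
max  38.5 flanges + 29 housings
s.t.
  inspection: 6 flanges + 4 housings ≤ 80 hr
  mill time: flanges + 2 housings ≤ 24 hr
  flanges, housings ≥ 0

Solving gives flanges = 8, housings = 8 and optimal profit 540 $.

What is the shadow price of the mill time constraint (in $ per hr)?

2.5

Both inspection and mill time are binding at x*.
Dual feasibility on the basic columns requires 6·y_inspection + 1·y_mill time = 38.5, 4·y_inspection + 2·y_mill time = 29.
Solving: y_inspection = 6, y_mill time = 2.5.
Shadow price of mill time = 2.5.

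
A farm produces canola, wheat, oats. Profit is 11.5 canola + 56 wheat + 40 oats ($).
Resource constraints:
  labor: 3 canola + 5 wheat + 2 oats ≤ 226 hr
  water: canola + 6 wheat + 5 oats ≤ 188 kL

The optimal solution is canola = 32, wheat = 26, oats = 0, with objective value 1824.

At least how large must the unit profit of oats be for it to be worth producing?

At the optimum: labor uses 226 of 226 (binding); water uses 188 of 188 (binding).
From A_Bᵀ y = c: 3·y_labor + 1·y_water = 11.5; 5·y_labor + 6·y_water = 56.
This yields shadow prices y_labor = 1, y_water = 8.5.
oats enters the basis when its profit ≥ yᵀa₃ = 1·2 + 8.5·5 = 44.5.

44.5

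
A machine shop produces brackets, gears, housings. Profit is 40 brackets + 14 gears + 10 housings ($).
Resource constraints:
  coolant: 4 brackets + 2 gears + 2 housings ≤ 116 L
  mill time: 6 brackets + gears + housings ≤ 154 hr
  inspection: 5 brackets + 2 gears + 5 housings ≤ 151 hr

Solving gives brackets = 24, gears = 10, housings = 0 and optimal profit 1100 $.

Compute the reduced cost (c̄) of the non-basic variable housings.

-4

At the optimum: coolant uses 116 of 116 (binding); mill time uses 154 of 154 (binding); inspection uses 140 of 151 (slack = 11).
Slack constraints have shadow price 0 (complementary slackness).
From A_Bᵀ y = c: 4·y_coolant + 6·y_mill time = 40; 2·y_coolant + 1·y_mill time = 14.
Solving: y_coolant = 5.5, y_mill time = 3.
Reduced cost of housings: c₃ − yᵀa₃ = 10 − (5.5·2 + 3·1) = 10 − 14 = -4.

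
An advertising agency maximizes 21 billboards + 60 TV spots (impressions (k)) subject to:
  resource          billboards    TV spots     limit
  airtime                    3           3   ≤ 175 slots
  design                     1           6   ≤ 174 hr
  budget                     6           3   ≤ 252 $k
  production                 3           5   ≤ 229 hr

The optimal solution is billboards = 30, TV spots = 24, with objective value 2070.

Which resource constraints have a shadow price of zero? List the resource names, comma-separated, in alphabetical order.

airtime, production

airtime: 162/175 (slack 13)
design: 174/174 (binding)
budget: 252/252 (binding)
production: 210/229 (slack 19)
By complementary slackness, a constraint with positive slack has shadow price 0 → airtime, production.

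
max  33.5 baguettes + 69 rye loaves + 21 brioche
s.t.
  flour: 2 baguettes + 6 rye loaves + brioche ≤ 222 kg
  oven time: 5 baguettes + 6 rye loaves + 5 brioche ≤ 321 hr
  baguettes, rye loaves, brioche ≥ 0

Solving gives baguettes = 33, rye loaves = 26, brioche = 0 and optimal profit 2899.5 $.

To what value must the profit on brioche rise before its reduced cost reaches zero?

Both flour and oven time are binding at x*.
The binding rows give the dual system: 2·y_flour + 5·y_oven time = 33.5 and 6·y_flour + 6·y_oven time = 69.
This yields shadow prices y_flour = 8, y_oven time = 3.5.
brioche enters the basis when its profit ≥ yᵀa₃ = 8·1 + 3.5·5 = 25.5.

25.5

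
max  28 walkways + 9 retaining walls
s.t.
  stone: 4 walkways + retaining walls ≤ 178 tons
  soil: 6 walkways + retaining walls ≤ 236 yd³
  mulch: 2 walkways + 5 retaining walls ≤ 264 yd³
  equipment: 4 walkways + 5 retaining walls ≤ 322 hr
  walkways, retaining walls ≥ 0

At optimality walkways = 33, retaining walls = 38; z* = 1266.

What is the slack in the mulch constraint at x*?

mulch used = 2·33 + 5·38 = 256; slack = 264 − 256 = 8.

8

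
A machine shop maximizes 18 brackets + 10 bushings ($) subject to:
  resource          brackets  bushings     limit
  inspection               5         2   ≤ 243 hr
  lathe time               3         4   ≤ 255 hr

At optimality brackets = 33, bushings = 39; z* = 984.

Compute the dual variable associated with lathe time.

1

Check each constraint at x*: inspection 243/243 (tight); lathe time 255/255 (tight).
Dual feasibility on the basic columns requires 5·y_inspection + 3·y_lathe time = 18, 2·y_inspection + 4·y_lathe time = 10.
→ y_inspection = 3 and y_lathe time = 1.
Shadow price of lathe time = 1.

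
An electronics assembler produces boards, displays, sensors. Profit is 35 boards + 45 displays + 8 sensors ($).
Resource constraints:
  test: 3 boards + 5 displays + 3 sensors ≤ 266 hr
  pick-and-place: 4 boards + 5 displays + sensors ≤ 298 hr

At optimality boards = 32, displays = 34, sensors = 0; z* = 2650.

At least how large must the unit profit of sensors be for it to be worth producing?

At the optimum: test uses 266 of 266 (binding); pick-and-place uses 298 of 298 (binding).
The binding rows give the dual system: 3·y_test + 4·y_pick-and-place = 35 and 5·y_test + 5·y_pick-and-place = 45.
This yields shadow prices y_test = 1, y_pick-and-place = 8.
sensors enters the basis when its profit ≥ yᵀa₃ = 1·3 + 8·1 = 11.

11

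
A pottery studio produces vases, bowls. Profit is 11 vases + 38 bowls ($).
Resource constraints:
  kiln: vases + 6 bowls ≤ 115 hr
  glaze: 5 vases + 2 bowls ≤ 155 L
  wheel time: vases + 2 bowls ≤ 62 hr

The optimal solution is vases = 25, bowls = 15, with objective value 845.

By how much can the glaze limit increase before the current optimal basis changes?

Binding constraints: kiln, glaze. The basis is B = [[1,6],[5,2]] with det -28.
Per unit increase in glaze, x* moves by d = (0.2143, -0.0357).
The basis stays optimal until wheel time becomes binding; allowable increase = 49 L.

49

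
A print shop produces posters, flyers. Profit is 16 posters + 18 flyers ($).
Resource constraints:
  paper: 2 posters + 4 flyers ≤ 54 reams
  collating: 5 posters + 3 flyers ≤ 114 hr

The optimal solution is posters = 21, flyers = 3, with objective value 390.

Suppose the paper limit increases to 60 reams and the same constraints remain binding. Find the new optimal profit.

408

At the optimum: paper uses 54 of 54 (binding); collating uses 114 of 114 (binding).
Dual feasibility on the basic columns requires 2·y_paper + 5·y_collating = 16, 4·y_paper + 3·y_collating = 18.
→ y_paper = 3 and y_collating = 2.
Δz = y_paper·Δb = 3 × (6) = 18, so new z* = 390 + 18 = 408.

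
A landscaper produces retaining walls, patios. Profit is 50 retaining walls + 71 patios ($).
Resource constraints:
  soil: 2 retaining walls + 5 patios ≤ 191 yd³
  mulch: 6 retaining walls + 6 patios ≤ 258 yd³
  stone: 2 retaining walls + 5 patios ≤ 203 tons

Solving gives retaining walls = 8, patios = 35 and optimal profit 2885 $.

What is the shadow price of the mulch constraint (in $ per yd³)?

6

Binding: soil and mulch. Non-binding: stone (12 unused).
Since stone is not tight, its dual is 0.
From A_Bᵀ y = c: 2·y_soil + 6·y_mulch = 50; 5·y_soil + 6·y_mulch = 71.
This yields shadow prices y_soil = 7, y_mulch = 6.
Shadow price of mulch = 6.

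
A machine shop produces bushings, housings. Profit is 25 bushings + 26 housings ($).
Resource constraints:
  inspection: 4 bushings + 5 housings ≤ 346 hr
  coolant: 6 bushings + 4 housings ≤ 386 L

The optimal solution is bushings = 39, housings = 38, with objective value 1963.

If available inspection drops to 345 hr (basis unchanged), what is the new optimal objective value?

1959

Check each constraint at x*: inspection 346/346 (tight); coolant 386/386 (tight).
From A_Bᵀ y = c: 4·y_inspection + 6·y_coolant = 25; 5·y_inspection + 4·y_coolant = 26.
This yields shadow prices y_inspection = 4, y_coolant = 1.5.
Δz = y_inspection·Δb = 4 × (-1) = -4, so new z* = 1963 − 4 = 1959.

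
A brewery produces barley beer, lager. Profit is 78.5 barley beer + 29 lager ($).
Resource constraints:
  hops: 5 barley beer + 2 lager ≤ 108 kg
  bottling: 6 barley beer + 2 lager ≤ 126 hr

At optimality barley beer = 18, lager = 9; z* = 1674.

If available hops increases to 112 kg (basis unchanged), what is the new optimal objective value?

1708

Both hops and bottling are binding at x*.
Dual feasibility on the basic columns requires 5·y_hops + 6·y_bottling = 78.5, 2·y_hops + 2·y_bottling = 29.
This yields shadow prices y_hops = 8.5, y_bottling = 6.
Δz = y_hops·Δb = 8.5 × (4) = 34, so new z* = 1674 + 34 = 1708.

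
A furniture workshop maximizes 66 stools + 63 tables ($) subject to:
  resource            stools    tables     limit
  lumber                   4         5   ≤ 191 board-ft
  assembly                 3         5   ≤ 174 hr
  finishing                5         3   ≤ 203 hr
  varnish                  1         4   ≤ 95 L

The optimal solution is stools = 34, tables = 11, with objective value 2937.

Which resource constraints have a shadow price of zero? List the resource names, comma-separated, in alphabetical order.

lumber: 191/191 (binding)
assembly: 157/174 (slack 17)
finishing: 203/203 (binding)
varnish: 78/95 (slack 17)
By complementary slackness, a constraint with positive slack has shadow price 0 → assembly, varnish.

assembly, varnish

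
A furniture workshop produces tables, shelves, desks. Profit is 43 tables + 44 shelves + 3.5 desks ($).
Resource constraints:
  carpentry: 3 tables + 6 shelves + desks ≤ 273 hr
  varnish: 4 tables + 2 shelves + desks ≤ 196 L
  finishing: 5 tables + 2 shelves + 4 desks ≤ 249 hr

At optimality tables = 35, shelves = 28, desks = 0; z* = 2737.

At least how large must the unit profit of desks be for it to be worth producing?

At the optimum: carpentry uses 273 of 273 (binding); varnish uses 196 of 196 (binding); finishing uses 231 of 249 (slack = 18).
By complementary slackness, y = 0 for the non-binding constraint.
The binding rows give the dual system: 3·y_carpentry + 4·y_varnish = 43 and 6·y_carpentry + 2·y_varnish = 44.
This yields shadow prices y_carpentry = 5, y_varnish = 7.
desks enters the basis when its profit ≥ yᵀa₃ = 5·1 + 7·1 = 12.

12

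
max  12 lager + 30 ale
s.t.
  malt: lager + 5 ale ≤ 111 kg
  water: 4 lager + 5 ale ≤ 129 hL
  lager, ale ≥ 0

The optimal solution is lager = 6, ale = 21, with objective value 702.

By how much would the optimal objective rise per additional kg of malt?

4

At the optimum: malt uses 111 of 111 (binding); water uses 129 of 129 (binding).
Dual feasibility on the basic columns requires 1·y_malt + 4·y_water = 12, 5·y_malt + 5·y_water = 30.
→ y_malt = 4 and y_water = 2.
Shadow price of malt = 4.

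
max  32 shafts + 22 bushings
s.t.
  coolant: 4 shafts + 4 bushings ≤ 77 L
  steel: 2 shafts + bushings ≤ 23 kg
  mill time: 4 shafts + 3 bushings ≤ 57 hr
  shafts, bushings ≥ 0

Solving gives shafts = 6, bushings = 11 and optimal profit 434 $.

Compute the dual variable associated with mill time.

Binding: steel and mill time. Non-binding: coolant (9 unused).
Slack constraints have shadow price 0 (complementary slackness).
Dual feasibility on the basic columns requires 2·y_steel + 4·y_mill time = 32, 1·y_steel + 3·y_mill time = 22.
This yields shadow prices y_steel = 4, y_mill time = 6.
Shadow price of mill time = 6.

6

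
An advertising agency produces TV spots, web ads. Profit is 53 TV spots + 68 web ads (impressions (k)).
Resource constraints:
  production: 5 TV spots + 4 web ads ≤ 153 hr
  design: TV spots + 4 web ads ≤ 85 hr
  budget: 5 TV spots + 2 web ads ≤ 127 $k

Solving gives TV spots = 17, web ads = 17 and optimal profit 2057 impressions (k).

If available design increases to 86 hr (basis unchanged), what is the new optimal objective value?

Check each constraint at x*: production 153/153 (tight); design 85/85 (tight); budget 119/127 (slack 8).
Slack constraints have shadow price 0 (complementary slackness).
From A_Bᵀ y = c: 5·y_production + 1·y_design = 53; 4·y_production + 4·y_design = 68.
→ y_production = 9 and y_design = 8.
Δz = y_design·Δb = 8 × (1) = 8, so new z* = 2057 + 8 = 2065.

2065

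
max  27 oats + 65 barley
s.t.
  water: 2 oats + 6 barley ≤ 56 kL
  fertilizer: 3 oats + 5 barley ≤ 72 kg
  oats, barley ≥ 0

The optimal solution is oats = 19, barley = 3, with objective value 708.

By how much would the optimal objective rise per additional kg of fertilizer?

4

Check each constraint at x*: water 56/56 (tight); fertilizer 72/72 (tight).
From A_Bᵀ y = c: 2·y_water + 3·y_fertilizer = 27; 6·y_water + 5·y_fertilizer = 65.
This yields shadow prices y_water = 7.5, y_fertilizer = 4.
Shadow price of fertilizer = 4.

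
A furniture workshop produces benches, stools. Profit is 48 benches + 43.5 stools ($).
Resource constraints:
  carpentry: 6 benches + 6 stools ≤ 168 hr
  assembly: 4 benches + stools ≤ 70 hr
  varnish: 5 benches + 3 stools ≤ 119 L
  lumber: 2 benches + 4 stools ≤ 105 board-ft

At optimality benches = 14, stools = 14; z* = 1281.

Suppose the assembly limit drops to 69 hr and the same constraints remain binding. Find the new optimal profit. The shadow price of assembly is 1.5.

1279.5

Δb = -1, so new z* = 1281 + (1.5)·(-1) = 1281 − 1.5 = 1279.5.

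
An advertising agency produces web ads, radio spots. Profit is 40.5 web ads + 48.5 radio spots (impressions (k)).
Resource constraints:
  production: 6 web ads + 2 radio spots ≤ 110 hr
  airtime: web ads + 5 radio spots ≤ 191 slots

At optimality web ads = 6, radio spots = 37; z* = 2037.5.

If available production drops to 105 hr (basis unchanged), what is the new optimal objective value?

2010

Check each constraint at x*: production 110/110 (tight); airtime 191/191 (tight).
Dual feasibility on the basic columns requires 6·y_production + 1·y_airtime = 40.5, 2·y_production + 5·y_airtime = 48.5.
This yields shadow prices y_production = 5.5, y_airtime = 7.5.
Δz = y_production·Δb = 5.5 × (-5) = -27.5, so new z* = 2037.5 − 27.5 = 2010.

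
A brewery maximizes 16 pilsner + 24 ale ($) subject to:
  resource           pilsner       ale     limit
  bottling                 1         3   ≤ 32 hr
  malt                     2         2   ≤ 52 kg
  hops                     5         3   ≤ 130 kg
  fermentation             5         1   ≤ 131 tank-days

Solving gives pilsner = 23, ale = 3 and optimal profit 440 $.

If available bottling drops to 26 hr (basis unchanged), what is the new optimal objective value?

416

At the optimum: bottling uses 32 of 32 (binding); malt uses 52 of 52 (binding); hops uses 124 of 130 (slack = 6); fermentation uses 118 of 131 (slack = 13).
By complementary slackness, y = 0 for the non-binding constraints.
From A_Bᵀ y = c: 1·y_bottling + 2·y_malt = 16; 3·y_bottling + 2·y_malt = 24.
Solving: y_bottling = 4, y_malt = 6.
Δz = y_bottling·Δb = 4 × (-6) = -24, so new z* = 440 − 24 = 416.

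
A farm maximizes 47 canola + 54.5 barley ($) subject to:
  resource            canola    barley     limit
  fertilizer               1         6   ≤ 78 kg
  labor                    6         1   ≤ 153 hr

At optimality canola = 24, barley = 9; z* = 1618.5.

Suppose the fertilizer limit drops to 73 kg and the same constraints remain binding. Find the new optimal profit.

1578.5

At the optimum: fertilizer uses 78 of 78 (binding); labor uses 153 of 153 (binding).
From A_Bᵀ y = c: 1·y_fertilizer + 6·y_labor = 47; 6·y_fertilizer + 1·y_labor = 54.5.
This yields shadow prices y_fertilizer = 8, y_labor = 6.5.
Δz = y_fertilizer·Δb = 8 × (-5) = -40, so new z* = 1618.5 − 40 = 1578.5.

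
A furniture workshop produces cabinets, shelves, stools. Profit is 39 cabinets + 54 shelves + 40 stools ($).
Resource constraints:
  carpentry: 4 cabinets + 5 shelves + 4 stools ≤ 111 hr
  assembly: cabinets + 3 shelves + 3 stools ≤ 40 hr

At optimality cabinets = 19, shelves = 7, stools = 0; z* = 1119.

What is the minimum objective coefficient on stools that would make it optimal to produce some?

At the optimum: carpentry uses 111 of 111 (binding); assembly uses 40 of 40 (binding).
Dual feasibility on the basic columns requires 4·y_carpentry + 1·y_assembly = 39, 5·y_carpentry + 3·y_assembly = 54.
This yields shadow prices y_carpentry = 9, y_assembly = 3.
stools enters the basis when its profit ≥ yᵀa₃ = 9·4 + 3·3 = 45.

45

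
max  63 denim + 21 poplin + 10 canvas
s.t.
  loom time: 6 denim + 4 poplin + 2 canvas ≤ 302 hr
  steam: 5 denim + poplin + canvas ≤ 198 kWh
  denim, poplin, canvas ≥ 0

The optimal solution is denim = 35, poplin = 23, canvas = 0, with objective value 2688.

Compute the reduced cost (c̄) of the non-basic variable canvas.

Check each constraint at x*: loom time 302/302 (tight); steam 198/198 (tight).
The binding rows give the dual system: 6·y_loom time + 5·y_steam = 63 and 4·y_loom time + 1·y_steam = 21.
Solving: y_loom time = 3, y_steam = 9.
Reduced cost of canvas: c₃ − yᵀa₃ = 10 − (3·2 + 9·1) = 10 − 15 = -5.

-5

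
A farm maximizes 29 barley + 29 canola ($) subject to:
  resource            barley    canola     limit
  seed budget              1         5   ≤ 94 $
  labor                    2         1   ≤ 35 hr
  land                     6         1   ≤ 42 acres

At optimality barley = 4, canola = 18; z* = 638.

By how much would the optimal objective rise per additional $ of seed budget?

At the optimum: seed budget uses 94 of 94 (binding); labor uses 26 of 35 (slack = 9); land uses 42 of 42 (binding).
Since labor is not tight, its dual is 0.
Dual feasibility on the basic columns requires 1·y_seed budget + 6·y_land = 29, 5·y_seed budget + 1·y_land = 29.
This yields shadow prices y_seed budget = 5, y_land = 4.
Shadow price of seed budget = 5.

5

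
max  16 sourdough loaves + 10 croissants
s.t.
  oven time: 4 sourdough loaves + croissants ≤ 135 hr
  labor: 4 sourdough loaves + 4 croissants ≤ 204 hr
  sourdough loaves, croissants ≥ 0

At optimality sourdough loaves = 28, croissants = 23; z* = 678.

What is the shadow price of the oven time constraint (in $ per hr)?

2

At the optimum: oven time uses 135 of 135 (binding); labor uses 204 of 204 (binding).
From A_Bᵀ y = c: 4·y_oven time + 4·y_labor = 16; 1·y_oven time + 4·y_labor = 10.
This yields shadow prices y_oven time = 2, y_labor = 2.
Shadow price of oven time = 2.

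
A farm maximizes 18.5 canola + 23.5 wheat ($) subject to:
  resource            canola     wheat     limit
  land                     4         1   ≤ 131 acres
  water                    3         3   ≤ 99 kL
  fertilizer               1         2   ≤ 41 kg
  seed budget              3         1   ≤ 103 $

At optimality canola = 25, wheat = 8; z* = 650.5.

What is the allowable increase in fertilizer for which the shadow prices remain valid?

25

Binding constraints: water, fertilizer. The basis is B = [[3,3],[1,2]] with det 3.
Per unit increase in fertilizer, x* moves by d = (-1, 1).
The basis stays optimal until canola reaches 0; allowable increase = 25 kg.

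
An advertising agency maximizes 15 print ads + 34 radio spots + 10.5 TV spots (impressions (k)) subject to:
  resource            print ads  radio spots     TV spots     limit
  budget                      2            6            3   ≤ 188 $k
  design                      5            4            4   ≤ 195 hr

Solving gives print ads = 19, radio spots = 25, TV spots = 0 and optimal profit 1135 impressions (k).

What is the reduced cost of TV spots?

-8.5

Both budget and design are binding at x*.
The binding rows give the dual system: 2·y_budget + 5·y_design = 15 and 6·y_budget + 4·y_design = 34.
Solving: y_budget = 5, y_design = 1.
Reduced cost of TV spots: c₃ − yᵀa₃ = 10.5 − (5·3 + 1·4) = 10.5 − 19 = -8.5.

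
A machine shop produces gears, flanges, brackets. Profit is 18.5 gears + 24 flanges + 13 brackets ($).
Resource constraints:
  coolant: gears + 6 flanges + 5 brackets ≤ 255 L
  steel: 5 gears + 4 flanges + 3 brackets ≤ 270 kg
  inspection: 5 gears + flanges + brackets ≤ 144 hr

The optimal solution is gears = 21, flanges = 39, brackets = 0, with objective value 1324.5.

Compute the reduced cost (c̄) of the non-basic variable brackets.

At the optimum: coolant uses 255 of 255 (binding); steel uses 261 of 270 (slack = 9); inspection uses 144 of 144 (binding).
Since steel is not tight, its dual is 0.
Dual feasibility on the basic columns requires 1·y_coolant + 5·y_inspection = 18.5, 6·y_coolant + 1·y_inspection = 24.
This yields shadow prices y_coolant = 3.5, y_inspection = 3.
Reduced cost of brackets: c₃ − yᵀa₃ = 13 − (3.5·5 + 3·1) = 13 − 20.5 = -7.5.

-7.5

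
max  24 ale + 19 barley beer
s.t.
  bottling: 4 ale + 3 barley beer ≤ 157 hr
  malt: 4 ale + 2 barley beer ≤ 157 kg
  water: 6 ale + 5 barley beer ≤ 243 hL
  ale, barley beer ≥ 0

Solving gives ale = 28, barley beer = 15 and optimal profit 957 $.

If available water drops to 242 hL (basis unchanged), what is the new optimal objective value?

Binding: bottling and water. Non-binding: malt (15 unused).
Since malt is not tight, its dual is 0.
The binding rows give the dual system: 4·y_bottling + 6·y_water = 24 and 3·y_bottling + 5·y_water = 19.
Solving: y_bottling = 3, y_water = 2.
Δz = y_water·Δb = 2 × (-1) = -2, so new z* = 957 − 2 = 955.

955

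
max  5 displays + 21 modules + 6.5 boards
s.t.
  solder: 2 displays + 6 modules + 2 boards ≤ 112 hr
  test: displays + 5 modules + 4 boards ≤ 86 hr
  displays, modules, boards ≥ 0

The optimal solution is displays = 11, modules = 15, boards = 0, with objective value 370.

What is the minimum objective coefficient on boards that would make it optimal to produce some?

At the optimum: solder uses 112 of 112 (binding); test uses 86 of 86 (binding).
The binding rows give the dual system: 2·y_solder + 1·y_test = 5 and 6·y_solder + 5·y_test = 21.
Solving: y_solder = 1, y_test = 3.
boards enters the basis when its profit ≥ yᵀa₃ = 1·2 + 3·4 = 14.

14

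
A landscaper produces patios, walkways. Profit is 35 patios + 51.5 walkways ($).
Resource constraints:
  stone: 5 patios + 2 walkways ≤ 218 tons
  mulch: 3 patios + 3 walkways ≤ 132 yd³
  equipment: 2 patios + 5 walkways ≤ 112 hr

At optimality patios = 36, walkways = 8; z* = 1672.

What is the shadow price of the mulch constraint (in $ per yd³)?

At the optimum: stone uses 196 of 218 (slack = 22); mulch uses 132 of 132 (binding); equipment uses 112 of 112 (binding).
By complementary slackness, y = 0 for the non-binding constraint.
The binding rows give the dual system: 3·y_mulch + 2·y_equipment = 35 and 3·y_mulch + 5·y_equipment = 51.5.
Solving: y_mulch = 8, y_equipment = 5.5.
Shadow price of mulch = 8.

8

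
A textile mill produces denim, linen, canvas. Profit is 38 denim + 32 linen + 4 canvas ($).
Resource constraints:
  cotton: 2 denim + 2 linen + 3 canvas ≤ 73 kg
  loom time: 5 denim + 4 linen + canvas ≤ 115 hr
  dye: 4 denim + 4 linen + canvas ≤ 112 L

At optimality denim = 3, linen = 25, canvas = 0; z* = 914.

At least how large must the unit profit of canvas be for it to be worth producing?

8

Check each constraint at x*: cotton 56/73 (slack 17); loom time 115/115 (tight); dye 112/112 (tight).
Slack constraints have shadow price 0 (complementary slackness).
From A_Bᵀ y = c: 5·y_loom time + 4·y_dye = 38; 4·y_loom time + 4·y_dye = 32.
This yields shadow prices y_loom time = 6, y_dye = 2.
canvas enters the basis when its profit ≥ yᵀa₃ = 6·1 + 2·1 = 8.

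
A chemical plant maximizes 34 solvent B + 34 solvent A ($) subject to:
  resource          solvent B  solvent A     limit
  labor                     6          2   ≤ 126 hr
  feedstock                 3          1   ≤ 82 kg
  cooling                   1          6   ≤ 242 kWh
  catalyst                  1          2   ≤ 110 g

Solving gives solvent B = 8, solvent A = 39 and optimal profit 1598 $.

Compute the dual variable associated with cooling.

4

Binding: labor and cooling. Non-binding: feedstock (19 unused), catalyst (24 unused).
By complementary slackness, y = 0 for the non-binding constraints.
From A_Bᵀ y = c: 6·y_labor + 1·y_cooling = 34; 2·y_labor + 6·y_cooling = 34.
Solving: y_labor = 5, y_cooling = 4.
Shadow price of cooling = 4.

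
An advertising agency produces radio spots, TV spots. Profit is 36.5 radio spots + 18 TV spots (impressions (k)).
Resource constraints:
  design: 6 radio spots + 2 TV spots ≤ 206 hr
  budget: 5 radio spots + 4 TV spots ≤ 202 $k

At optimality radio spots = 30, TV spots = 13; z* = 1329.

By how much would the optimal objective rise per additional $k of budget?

At the optimum: design uses 206 of 206 (binding); budget uses 202 of 202 (binding).
Dual feasibility on the basic columns requires 6·y_design + 5·y_budget = 36.5, 2·y_design + 4·y_budget = 18.
This yields shadow prices y_design = 4, y_budget = 2.5.
Shadow price of budget = 2.5.

2.5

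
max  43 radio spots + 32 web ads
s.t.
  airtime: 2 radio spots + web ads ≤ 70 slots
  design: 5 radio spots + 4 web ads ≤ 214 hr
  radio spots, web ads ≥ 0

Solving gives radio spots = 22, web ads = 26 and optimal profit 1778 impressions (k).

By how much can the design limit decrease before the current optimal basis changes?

Binding constraints: airtime, design. The basis is B = [[2,1],[5,4]] with det 3.
Per unit decrease in design, x* moves by d = (0.3333, -0.6667).
The basis stays optimal until web ads reaches 0; allowable decrease = 39 hr.

39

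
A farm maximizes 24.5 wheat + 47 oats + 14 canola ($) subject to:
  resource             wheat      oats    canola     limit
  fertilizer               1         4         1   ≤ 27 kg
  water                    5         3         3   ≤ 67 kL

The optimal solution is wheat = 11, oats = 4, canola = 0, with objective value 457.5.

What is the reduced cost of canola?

At the optimum: fertilizer uses 27 of 27 (binding); water uses 67 of 67 (binding).
Dual feasibility on the basic columns requires 1·y_fertilizer + 5·y_water = 24.5, 4·y_fertilizer + 3·y_water = 47.
This yields shadow prices y_fertilizer = 9.5, y_water = 3.
Reduced cost of canola: c₃ − yᵀa₃ = 14 − (9.5·1 + 3·3) = 14 − 18.5 = -4.5.

-4.5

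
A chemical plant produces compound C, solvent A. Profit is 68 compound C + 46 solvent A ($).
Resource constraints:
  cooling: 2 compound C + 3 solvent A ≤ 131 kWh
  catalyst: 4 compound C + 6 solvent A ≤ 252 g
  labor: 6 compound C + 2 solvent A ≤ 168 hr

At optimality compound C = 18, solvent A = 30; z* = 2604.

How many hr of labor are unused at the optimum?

0

labor used = 6·18 + 2·30 = 168; slack = 168 − 168 = 0.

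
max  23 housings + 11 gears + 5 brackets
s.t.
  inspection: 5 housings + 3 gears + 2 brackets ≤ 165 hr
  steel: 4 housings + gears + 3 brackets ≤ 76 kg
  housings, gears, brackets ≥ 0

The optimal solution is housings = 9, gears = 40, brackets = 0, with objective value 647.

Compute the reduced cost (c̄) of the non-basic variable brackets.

Both inspection and steel are binding at x*.
Dual feasibility on the basic columns requires 5·y_inspection + 4·y_steel = 23, 3·y_inspection + 1·y_steel = 11.
This yields shadow prices y_inspection = 3, y_steel = 2.
Reduced cost of brackets: c₃ − yᵀa₃ = 5 − (3·2 + 2·3) = 5 − 12 = -7.

-7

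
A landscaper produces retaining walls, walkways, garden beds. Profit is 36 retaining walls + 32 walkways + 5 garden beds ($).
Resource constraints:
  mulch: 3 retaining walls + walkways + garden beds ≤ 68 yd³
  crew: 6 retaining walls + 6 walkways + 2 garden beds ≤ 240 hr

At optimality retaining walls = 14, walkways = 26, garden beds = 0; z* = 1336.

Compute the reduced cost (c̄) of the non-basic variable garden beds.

-7

Check each constraint at x*: mulch 68/68 (tight); crew 240/240 (tight).
The binding rows give the dual system: 3·y_mulch + 6·y_crew = 36 and 1·y_mulch + 6·y_crew = 32.
Solving: y_mulch = 2, y_crew = 5.
Reduced cost of garden beds: c₃ − yᵀa₃ = 5 − (2·1 + 5·2) = 5 − 12 = -7.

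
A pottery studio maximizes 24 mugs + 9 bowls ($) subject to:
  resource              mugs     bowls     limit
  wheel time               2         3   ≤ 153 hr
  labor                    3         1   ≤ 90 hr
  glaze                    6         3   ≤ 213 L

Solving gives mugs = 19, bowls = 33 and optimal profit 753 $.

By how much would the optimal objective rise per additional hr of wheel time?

Check each constraint at x*: wheel time 137/153 (slack 16); labor 90/90 (tight); glaze 213/213 (tight).
Slack constraints have shadow price 0 (complementary slackness).
From A_Bᵀ y = c: 3·y_labor + 6·y_glaze = 24; 1·y_labor + 3·y_glaze = 9.
→ y_labor = 6 and y_glaze = 1.
Shadow price of wheel time = 0.

0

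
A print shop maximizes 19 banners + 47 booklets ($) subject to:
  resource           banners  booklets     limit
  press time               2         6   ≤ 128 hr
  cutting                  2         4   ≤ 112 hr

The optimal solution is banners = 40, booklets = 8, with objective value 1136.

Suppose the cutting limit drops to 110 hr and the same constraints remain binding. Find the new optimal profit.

1126

At the optimum: press time uses 128 of 128 (binding); cutting uses 112 of 112 (binding).
The binding rows give the dual system: 2·y_press time + 2·y_cutting = 19 and 6·y_press time + 4·y_cutting = 47.
→ y_press time = 4.5 and y_cutting = 5.
Δz = y_cutting·Δb = 5 × (-2) = -10, so new z* = 1136 − 10 = 1126.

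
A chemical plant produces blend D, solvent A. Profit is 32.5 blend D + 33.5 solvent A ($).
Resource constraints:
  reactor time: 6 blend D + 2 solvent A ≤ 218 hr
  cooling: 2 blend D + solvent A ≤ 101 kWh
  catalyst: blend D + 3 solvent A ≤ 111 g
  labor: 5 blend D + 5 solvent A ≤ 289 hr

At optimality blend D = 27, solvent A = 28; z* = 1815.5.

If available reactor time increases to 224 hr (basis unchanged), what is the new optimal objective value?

1839.5

At the optimum: reactor time uses 218 of 218 (binding); cooling uses 82 of 101 (slack = 19); catalyst uses 111 of 111 (binding); labor uses 275 of 289 (slack = 14).
Since cooling, labor are not tight, their duals are 0.
The binding rows give the dual system: 6·y_reactor time + 1·y_catalyst = 32.5 and 2·y_reactor time + 3·y_catalyst = 33.5.
Solving: y_reactor time = 4, y_catalyst = 8.5.
Δz = y_reactor time·Δb = 4 × (6) = 24, so new z* = 1815.5 + 24 = 1839.5.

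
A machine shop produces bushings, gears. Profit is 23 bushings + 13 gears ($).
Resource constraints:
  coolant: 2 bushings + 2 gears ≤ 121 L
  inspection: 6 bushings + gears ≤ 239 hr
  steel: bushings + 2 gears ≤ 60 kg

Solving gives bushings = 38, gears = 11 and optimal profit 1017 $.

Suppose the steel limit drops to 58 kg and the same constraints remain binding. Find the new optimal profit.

Check each constraint at x*: coolant 98/121 (slack 23); inspection 239/239 (tight); steel 60/60 (tight).
Since coolant is not tight, its dual is 0.
Dual feasibility on the basic columns requires 6·y_inspection + 1·y_steel = 23, 1·y_inspection + 2·y_steel = 13.
→ y_inspection = 3 and y_steel = 5.
Δz = y_steel·Δb = 5 × (-2) = -10, so new z* = 1017 − 10 = 1007.

1007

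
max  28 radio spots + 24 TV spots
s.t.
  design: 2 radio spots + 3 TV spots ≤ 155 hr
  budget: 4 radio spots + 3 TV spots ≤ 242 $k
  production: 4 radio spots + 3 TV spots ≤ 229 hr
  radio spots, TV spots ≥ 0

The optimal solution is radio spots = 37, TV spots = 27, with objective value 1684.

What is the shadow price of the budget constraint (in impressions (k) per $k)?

Binding: design and production. Non-binding: budget (13 unused).
By complementary slackness, y = 0 for the non-binding constraint.
From A_Bᵀ y = c: 2·y_design + 4·y_production = 28; 3·y_design + 3·y_production = 24.
This yields shadow prices y_design = 2, y_production = 6.
Shadow price of budget = 0.

0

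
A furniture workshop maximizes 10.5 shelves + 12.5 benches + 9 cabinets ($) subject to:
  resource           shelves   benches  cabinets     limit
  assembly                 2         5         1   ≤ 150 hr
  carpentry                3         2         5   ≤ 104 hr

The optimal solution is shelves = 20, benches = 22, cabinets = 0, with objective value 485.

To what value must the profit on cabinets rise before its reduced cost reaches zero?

14

Both assembly and carpentry are binding at x*.
The binding rows give the dual system: 2·y_assembly + 3·y_carpentry = 10.5 and 5·y_assembly + 2·y_carpentry = 12.5.
This yields shadow prices y_assembly = 1.5, y_carpentry = 2.5.
cabinets enters the basis when its profit ≥ yᵀa₃ = 1.5·1 + 2.5·5 = 14.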